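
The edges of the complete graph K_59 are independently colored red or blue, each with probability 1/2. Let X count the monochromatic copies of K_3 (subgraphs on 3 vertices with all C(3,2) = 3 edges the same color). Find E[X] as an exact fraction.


Let X = Σ_S X_S over the C(59, 3) = 32509 subsets S of size 3, where X_S = 1 if the K_3 on S is monochromatic.
For a fixed S, the K_3 on S has C(3, 2) = 3 edges. P[all 3 edges red] = (1/2)^3, and likewise for blue, so P[monochromatic] = 2·(1/2)^3 = 2^{1 − 3} = 1/4.
Summing: E[X] = C(59, 3) · 2^{1 − 3} = 32509 · 1/4 = 32509/4.
Numerically: E[X] ≈ 8127.2500.

E[X] = C(59,3)·2^(1−C(3,2)) = 32509/4 ≈ 8127.2500.


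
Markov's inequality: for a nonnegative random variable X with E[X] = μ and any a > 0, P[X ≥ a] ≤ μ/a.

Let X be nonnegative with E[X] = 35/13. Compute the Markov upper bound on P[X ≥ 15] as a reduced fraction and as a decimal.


μ = E[X] = 35/13, a = 15.
Markov: P[X ≥ 15] ≤ μ/a = (35/13)/15 = 7/39.
Numerically: ≈ 0.179.
(Since a = 15 > μ = 2.692, the bound 7/39 is < 1 and informative.)

P[X ≥ 15] ≤ 7/39 ≈ 0.179.


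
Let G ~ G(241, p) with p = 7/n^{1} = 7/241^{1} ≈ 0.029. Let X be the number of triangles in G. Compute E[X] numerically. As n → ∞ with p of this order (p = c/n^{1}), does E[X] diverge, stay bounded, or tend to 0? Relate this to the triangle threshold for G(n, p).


Number of potential triangles: C(241, 3) = 2303960.
Each occurs with probability p³ ≈ (0.029)³ ≈ 2.45043e-05.
By linearity: E[X] = C(241, 3)·p³ ≈ 2303960 · 2.45043e-05 ≈ 56.457.
Here α = 1, so p = 7/n is exactly at the triangle threshold p ~ 1/n. Asymptotically E[X] → c³/6 = 7³/6 = 343/6 ≈ 57.167, a bounded constant. In this regime the triangle count is asymptotically Poisson(c³/6).

E[X] ≈ 56.457; in regime p = Θ(1/n^{1}) E[X] stays bounded (at the triangle threshold p ~ 1/n).


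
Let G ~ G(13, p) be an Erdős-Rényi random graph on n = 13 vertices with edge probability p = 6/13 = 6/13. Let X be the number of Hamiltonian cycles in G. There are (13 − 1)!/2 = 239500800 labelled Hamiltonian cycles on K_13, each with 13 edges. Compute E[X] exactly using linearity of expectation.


K_13 has (13 − 1)!/2 = 239500800 labelled Hamiltonian cycles.
For each such Hamiltonian cycle H, let X_H = 1 if all 13 edges of H are present in G. Then P[X_H = 1] = p^{13} = (6/13)^{13} = 13060694016/302875106592253.
By linearity of expectation: E[X] = Σ_H E[X_H] = 239500800 · p^{13} = 239500800 · 13060694016/302875106592253 = 3128046665387212800/302875106592253.
Numerically: E[X] ≈ 10328.

E[X] = 239500800 · (6/13)^{13} = 3128046665387212800/302875106592253 ≈ 10328.


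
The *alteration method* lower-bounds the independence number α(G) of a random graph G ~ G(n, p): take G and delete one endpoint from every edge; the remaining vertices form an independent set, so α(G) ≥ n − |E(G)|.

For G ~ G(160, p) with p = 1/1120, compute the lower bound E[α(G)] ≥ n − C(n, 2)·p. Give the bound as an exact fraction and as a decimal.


E[|E(G)|] = C(160, 2)·p = 12720 · (1/1120) = 159/14.
E[α(G)] ≥ n − E[|E(G)|] = 160 − 159/14 = 2081/14.
Numerically: ≈ 148.643.
(This is only a lower bound; the true E[α(G)] may be larger.)

E[α(G)] ≥ 2081/14 ≈ 148.643.


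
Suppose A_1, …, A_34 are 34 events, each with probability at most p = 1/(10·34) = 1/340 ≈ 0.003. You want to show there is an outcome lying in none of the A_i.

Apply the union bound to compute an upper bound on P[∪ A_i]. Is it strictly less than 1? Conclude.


Union bound: P[∪_{i=1}^{34} A_i] ≤ Σ_i P[A_i] ≤ 34·p = 34·(1/340) = 1/10.
Numerically: 1/10 ≈ 0.100.
Is 1/10 < 1? YES.
Since P[∪ A_i] ≤ 1/10 < 1, the complement has P[∩ A_i^c] ≥ 1 − 1/10 = 9/10 > 0, so some outcome avoids every A_i.

34·p = 1/10 ≈ 0.100; existence CERTIFIED by the union bound.


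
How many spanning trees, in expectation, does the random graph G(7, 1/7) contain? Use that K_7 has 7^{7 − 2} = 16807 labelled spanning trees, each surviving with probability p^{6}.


K_7 has 7^{7 − 2} = 16807 labelled spanning trees.
For each such spanning tree H, let X_H = 1 if all 6 edges of H are present in G. Then P[X_H = 1] = p^{6} = (1/7)^{6} = 1/117649.
By linearity of expectation: E[X] = Σ_H E[X_H] = 16807 · p^{6} = 16807 · 1/117649 = 1/7.
Numerically: E[X] ≈ 0.1429.

E[X] = 16807 · (1/7)^{6} = 1/7 ≈ 0.1429.


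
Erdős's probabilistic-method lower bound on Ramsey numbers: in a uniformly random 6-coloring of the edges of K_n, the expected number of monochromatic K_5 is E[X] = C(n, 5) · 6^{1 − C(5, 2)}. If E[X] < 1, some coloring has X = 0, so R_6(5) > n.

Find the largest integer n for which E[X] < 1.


We need C(n, 5) · 6^{1 − 10} < 1, i.e. C(n, 5) < 6^{10 − 1} = 10077696.
Check values of n near the boundary:
  n = 64: C(64, 5) = 7624512; 7624512 < 10077696? YES
  n = 65: C(65, 5) = 8259888; 8259888 < 10077696? YES
  n = 66: C(66, 5) = 8936928; 8936928 < 10077696? YES
  n = 67: C(67, 5) = 9657648; 9657648 < 10077696? YES
  n = 68: C(68, 5) = 10424128; 10424128 < 10077696? NO
  n = 69: C(69, 5) = 11238513; 11238513 < 10077696? NO
  n = 70: C(70, 5) = 12103014; 12103014 < 10077696? NO
The largest n with C(n, 5) < 10077696 is n = 67 (where E[X] = 67067/69984 ≈ 0.9583). Hence R_6(5) > 67, i.e. R_6(5) ≥ 68.

Largest n = 67; hence R_6(5) > 67.


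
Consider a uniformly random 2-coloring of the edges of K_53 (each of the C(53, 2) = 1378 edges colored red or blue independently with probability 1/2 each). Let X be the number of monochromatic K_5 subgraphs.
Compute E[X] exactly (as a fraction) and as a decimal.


Let X = Σ_S X_S over the C(53, 5) = 2869685 subsets S of size 5, where X_S = 1 if the K_5 on S is monochromatic.
For a fixed S, the K_5 on S has C(5, 2) = 10 edges. P[all 10 edges red] = (1/2)^10, and likewise for blue, so P[monochromatic] = 2·(1/2)^10 = 2^{1 − 10} = 1/512.
By linearity of expectation: E[X] = C(53, 5) · 2^{1 − 10} = 2869685 · 1/512 = 2869685/512.
Numerically: E[X] ≈ 5604.854.

E[X] = C(53,5)·2^(1−C(5,2)) = 2869685/512 ≈ 5604.854.


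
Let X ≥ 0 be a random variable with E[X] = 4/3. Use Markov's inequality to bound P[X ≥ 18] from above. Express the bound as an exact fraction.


μ = E[X] = 4/3, a = 18.
Markov: P[X ≥ 18] ≤ μ/a = (4/3)/18 = 2/27.
Numerically: ≈ 0.074074.
(Since a = 18 > μ = 1.333333, the bound 2/27 is < 1 and informative.)

P[X ≥ 18] ≤ 2/27 ≈ 0.074074.


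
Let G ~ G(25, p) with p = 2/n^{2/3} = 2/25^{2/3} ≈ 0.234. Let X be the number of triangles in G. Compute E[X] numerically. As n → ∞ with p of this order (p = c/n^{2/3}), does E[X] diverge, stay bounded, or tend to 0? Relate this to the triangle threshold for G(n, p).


Number of potential triangles: C(25, 3) = 2300.
Each occurs with probability p³ ≈ (0.234)³ ≈ 1.28000e-02.
By linearity: E[X] = C(25, 3)·p³ ≈ 2300 · 1.28000e-02 ≈ 29.440.
Since α = 2/3 < 1, p = c/n^{2/3} ≫ 1/n is above the triangle threshold p ~ 1/n. Asymptotically E[X] ~ (c³/6)·n^{3(1−α)} = (2³/6)·n^{1} → ∞; triangles are abundant w.h.p.

E[X] ≈ 29.440; in regime p = Θ(1/n^{2/3}) E[X] diverges (above the triangle threshold p ~ 1/n).


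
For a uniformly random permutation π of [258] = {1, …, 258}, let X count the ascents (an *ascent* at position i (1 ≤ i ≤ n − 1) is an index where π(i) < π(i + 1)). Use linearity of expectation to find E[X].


Write X = Σ X_I over i = 1, …, 257, with X_I the indicator of one ascent.
There are 257 indicators.
For each fixed i, the pair (π(i), π(i+1)) is a uniformly random ordered pair of distinct values from {1, …, 258}; by symmetry P[π(i) < π(i+1)] = 1/2.
By linearity: E[X] = 257 · (1/2) = (258 − 1) · (1/2) = 257/2 ≈ 128.500000.

E[X] = 257/2 = 128.500000.


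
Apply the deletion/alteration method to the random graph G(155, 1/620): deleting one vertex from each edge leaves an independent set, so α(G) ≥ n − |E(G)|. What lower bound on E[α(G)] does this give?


E[|E(G)|] = C(155, 2)·p = 11935 · (1/620) = 77/4.
E[α(G)] ≥ n − E[|E(G)|] = 155 − 77/4 = 543/4.
Numerically: ≈ 135.75000.
(This is only a lower bound; the true E[α(G)] may be larger.)

E[α(G)] ≥ 543/4 ≈ 135.75000.


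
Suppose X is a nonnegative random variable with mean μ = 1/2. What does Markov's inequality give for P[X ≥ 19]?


μ = E[X] = 1/2, a = 19.
Markov: P[X ≥ 19] ≤ μ/a = (1/2)/19 = 1/38.
Numerically: ≈ 0.02632.
(Since a = 19 > μ = 0.50000, the bound 1/38 is < 1 and informative.)

P[X ≥ 19] ≤ 1/38 ≈ 0.02632.


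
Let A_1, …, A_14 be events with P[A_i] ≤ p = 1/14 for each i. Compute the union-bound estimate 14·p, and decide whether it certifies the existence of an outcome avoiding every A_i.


Union bound: P[∪_{i=1}^{14} A_i] ≤ Σ_i P[A_i] ≤ 14·p = 14·(1/14) = 1.
Numerically: 1 ≈ 1.00000.
Is 1 < 1? NO.
Since the bound 1 is ≥ 1, the union bound is uninformative here; it does NOT by itself certify existence.

14·p = 1 ≈ 1.00000; existence NOT certified by the union bound.


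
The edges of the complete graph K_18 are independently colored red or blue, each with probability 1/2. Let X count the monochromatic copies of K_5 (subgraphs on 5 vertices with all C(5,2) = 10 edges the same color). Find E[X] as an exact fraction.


Let X = Σ_S X_S over the C(18, 5) = 8568 subsets S of size 5, where X_S = 1 if the K_5 on S is monochromatic.
For a fixed S, the K_5 on S has C(5, 2) = 10 edges. P[all 10 edges red] = (1/2)^10, and likewise for blue, so P[monochromatic] = 2·(1/2)^10 = 2^{1 − 10} = 1/512.
By linearity: E[X] = C(18, 5) · 2^{1 − 10} = 8568 · 1/512 = 1071/64.
Numerically: E[X] ≈ 16.734375.

E[X] = C(18,5)·2^(1−C(5,2)) = 1071/64 ≈ 16.734375.


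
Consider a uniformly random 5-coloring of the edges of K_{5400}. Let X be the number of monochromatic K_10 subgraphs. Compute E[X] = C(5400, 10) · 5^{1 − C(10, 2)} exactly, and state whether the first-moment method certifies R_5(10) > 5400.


E[X] = C(5400, 10) · 5^{1 − 45} = 5761735538961887279463031445160 · 5^{−44} = 5761735538961887279463031445160/5684341886080801486968994140625.
As a reduced fraction: E[X] = 1152347107792377455892606289032/1136868377216160297393798828125 ≈ 1.013615.
Is E[X] < 1? NO.
Since E[X] ≥ 1, the first-moment bound is inconclusive at n = 5400; it does NOT by itself certify R_5(10) > 5400.

E[X] = 1152347107792377455892606289032/1136868377216160297393798828125 ≈ 1.013615; E[X] ≥ 1; first-moment method inconclusive here.


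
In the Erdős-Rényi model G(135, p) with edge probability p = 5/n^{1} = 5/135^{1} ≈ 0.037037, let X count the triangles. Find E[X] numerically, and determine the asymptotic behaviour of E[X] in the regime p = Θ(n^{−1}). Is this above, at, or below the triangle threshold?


Number of potential triangles: C(135, 3) = 400995.
Each occurs with probability p³ ≈ (0.037037)³ ≈ 5.0805263e-05.
By linearity: E[X] = C(135, 3)·p³ ≈ 400995 · 5.0805263e-05 ≈ 20.37266.
Here α = 1, so p = 5/n is exactly at the triangle threshold p ~ 1/n. Asymptotically E[X] → c³/6 = 5³/6 = 125/6 ≈ 20.83333, a bounded constant. In this regime the triangle count is asymptotically Poisson(c³/6).

E[X] ≈ 20.37266; in regime p = Θ(1/n^{1}) E[X] stays bounded (at the triangle threshold p ~ 1/n).


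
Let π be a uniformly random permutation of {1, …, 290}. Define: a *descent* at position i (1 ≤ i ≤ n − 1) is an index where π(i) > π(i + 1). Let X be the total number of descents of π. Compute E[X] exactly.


Write X = Σ X_I over i = 1, …, 289, with X_I the indicator of one descent.
There are 289 indicators.
For each fixed i, the pair (π(i), π(i+1)) is a uniformly random ordered pair of distinct values from {1, …, 290}; by symmetry P[π(i) > π(i+1)] = 1/2.
By linearity: E[X] = 289 · (1/2) = (290 − 1) · (1/2) = 289/2 ≈ 144.500.

E[X] = 289/2 = 144.500.


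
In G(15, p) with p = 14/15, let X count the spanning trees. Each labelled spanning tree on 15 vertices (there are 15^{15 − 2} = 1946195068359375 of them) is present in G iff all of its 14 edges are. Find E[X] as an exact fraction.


K_15 has 15^{15 − 2} = 1946195068359375 labelled spanning trees.
For each such spanning tree H, let X_H = 1 if all 14 edges of H are present in G. Then P[X_H = 1] = p^{14} = (14/15)^{14} = 11112006825558016/29192926025390625.
Summing the indicators: E[X] = Σ_H E[X_H] = 1946195068359375 · p^{14} = 1946195068359375 · 11112006825558016/29192926025390625 = 11112006825558016/15.
Numerically: E[X] ≈ 7.408e+14.

E[X] = 1946195068359375 · (14/15)^{14} = 11112006825558016/15 ≈ 7.408e+14.


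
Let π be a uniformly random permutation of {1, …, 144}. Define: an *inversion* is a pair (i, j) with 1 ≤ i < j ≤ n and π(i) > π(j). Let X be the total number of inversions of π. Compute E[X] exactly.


Write X = Σ X_I over the C(144, 2) = 10296 pairs i < j, with X_I the indicator of one inversion.
There are 10296 indicators.
For each fixed pair i < j, the values π(i) and π(j) are two distinct elements of {1, …, 144} in uniformly random order; by symmetry P[π(i) > π(j)] = 1/2.
By linearity: E[X] = 10296 · (1/2) = C(144, 2) · (1/2) = 10296/2 = 5148 ≈ 5148.00000.

E[X] = 5148 = 5148.00000.


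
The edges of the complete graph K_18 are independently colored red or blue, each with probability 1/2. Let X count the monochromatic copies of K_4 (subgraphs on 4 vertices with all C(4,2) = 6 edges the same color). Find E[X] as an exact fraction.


Let X = Σ_S X_S over the C(18, 4) = 3060 subsets S of size 4, where X_S = 1 if the K_4 on S is monochromatic.
For a fixed S, the K_4 on S has C(4, 2) = 6 edges. P[all 6 edges red] = (1/2)^6, and likewise for blue, so P[monochromatic] = 2·(1/2)^6 = 2^{1 − 6} = 1/32.
By linearity: E[X] = C(18, 4) · 2^{1 − 6} = 3060 · 1/32 = 765/8.
Numerically: E[X] ≈ 95.62500.

E[X] = C(18,4)·2^(1−C(4,2)) = 765/8 ≈ 95.62500.


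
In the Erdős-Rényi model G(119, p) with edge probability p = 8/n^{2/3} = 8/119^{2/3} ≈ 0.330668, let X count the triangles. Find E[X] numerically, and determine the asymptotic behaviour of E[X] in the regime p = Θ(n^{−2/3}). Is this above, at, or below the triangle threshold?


Number of potential triangles: C(119, 3) = 273819.
Each occurs with probability p³ ≈ (0.330668)³ ≈ 3.61556387e-02.
By linearity: E[X] = C(119, 3)·p³ ≈ 273819 · 3.61556387e-02 ≈ 9900.100840.
Since α = 2/3 < 1, p = c/n^{2/3} ≫ 1/n is above the triangle threshold p ~ 1/n. Asymptotically E[X] ~ (c³/6)·n^{3(1−α)} = (8³/6)·n^{1} → ∞; triangles are abundant w.h.p.

E[X] ≈ 9900.100840; in regime p = Θ(1/n^{2/3}) E[X] diverges (above the triangle threshold p ~ 1/n).


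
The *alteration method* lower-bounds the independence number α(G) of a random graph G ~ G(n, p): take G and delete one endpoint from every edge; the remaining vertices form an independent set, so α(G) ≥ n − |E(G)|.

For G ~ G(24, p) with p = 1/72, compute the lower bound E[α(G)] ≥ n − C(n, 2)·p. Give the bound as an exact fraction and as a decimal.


E[|E(G)|] = C(24, 2)·p = 276 · (1/72) = 23/6.
E[α(G)] ≥ n − E[|E(G)|] = 24 − 23/6 = 121/6.
Numerically: ≈ 20.1667.
(This is only a lower bound; the true E[α(G)] may be larger.)

E[α(G)] ≥ 121/6 ≈ 20.1667.


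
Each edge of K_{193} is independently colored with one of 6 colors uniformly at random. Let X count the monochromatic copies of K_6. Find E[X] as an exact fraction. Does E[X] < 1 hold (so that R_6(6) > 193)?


E[X] = C(193, 6) · 6^{1 − 15} = 66364016544 · 6^{−14} = 66364016544/78364164096.
As a reduced fraction: E[X] = 230430613/272097792 ≈ 0.846867.
Is E[X] < 1? YES.
Since E[X] < 1, there exists a 6-coloring of K_{193} with no monochromatic K_6; hence R_6(6) > 193.

E[X] = 230430613/272097792 ≈ 0.846867; E[X] < 1, so R_6(6) > 193.


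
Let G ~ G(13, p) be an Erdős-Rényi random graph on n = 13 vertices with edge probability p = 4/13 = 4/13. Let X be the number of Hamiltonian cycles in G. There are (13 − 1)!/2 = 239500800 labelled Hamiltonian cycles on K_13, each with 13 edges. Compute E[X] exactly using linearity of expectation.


K_13 has (13 − 1)!/2 = 239500800 labelled Hamiltonian cycles.
For each such Hamiltonian cycle H, let X_H = 1 if all 13 edges of H are present in G. Then P[X_H = 1] = p^{13} = (4/13)^{13} = 67108864/302875106592253.
Summing the indicators: E[X] = Σ_H E[X_H] = 239500800 · p^{13} = 239500800 · 67108864/302875106592253 = 16072626615091200/302875106592253.
Numerically: E[X] ≈ 53.067.

E[X] = 239500800 · (4/13)^{13} = 16072626615091200/302875106592253 ≈ 53.067.


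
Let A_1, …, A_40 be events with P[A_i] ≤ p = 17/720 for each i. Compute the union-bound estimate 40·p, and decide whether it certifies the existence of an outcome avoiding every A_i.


Union bound: P[∪_{i=1}^{40} A_i] ≤ Σ_i P[A_i] ≤ 40·p = 40·(17/720) = 17/18.
Numerically: 17/18 ≈ 0.9444444.
Is 17/18 < 1? YES.
Since P[∪ A_i] ≤ 17/18 < 1, the complement has P[∩ A_i^c] ≥ 1 − 17/18 = 1/18 > 0, so some outcome avoids every A_i.

40·p = 17/18 ≈ 0.9444444; existence CERTIFIED by the union bound.


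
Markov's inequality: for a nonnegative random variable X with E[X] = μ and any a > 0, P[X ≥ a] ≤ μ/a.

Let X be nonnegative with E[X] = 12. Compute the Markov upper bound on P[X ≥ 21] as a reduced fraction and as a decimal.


μ = E[X] = 12, a = 21.
Markov: P[X ≥ 21] ≤ μ/a = (12)/21 = 4/7.
Numerically: ≈ 0.571.
(Since a = 21 > μ = 12.000, the bound 4/7 is < 1 and informative.)

P[X ≥ 21] ≤ 4/7 ≈ 0.571.


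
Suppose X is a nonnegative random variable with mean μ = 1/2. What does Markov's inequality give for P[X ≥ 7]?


μ = E[X] = 1/2, a = 7.
Markov: P[X ≥ 7] ≤ μ/a = (1/2)/7 = 1/14.
Numerically: ≈ 0.071.
(Since a = 7 > μ = 0.500, the bound 1/14 is < 1 and informative.)

P[X ≥ 7] ≤ 1/14 ≈ 0.071.


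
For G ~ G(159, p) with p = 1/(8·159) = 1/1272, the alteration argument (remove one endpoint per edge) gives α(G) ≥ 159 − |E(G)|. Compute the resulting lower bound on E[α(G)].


E[|E(G)|] = C(159, 2)·p = 12561 · (1/1272) = 79/8.
E[α(G)] ≥ n − E[|E(G)|] = 159 − 79/8 = 1193/8.
Numerically: ≈ 149.1250.
(This is only a lower bound; the true E[α(G)] may be larger.)

E[α(G)] ≥ 1193/8 ≈ 149.1250.


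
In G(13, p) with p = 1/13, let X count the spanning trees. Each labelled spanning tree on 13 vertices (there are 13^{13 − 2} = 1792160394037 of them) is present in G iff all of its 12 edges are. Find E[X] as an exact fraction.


K_13 has 13^{13 − 2} = 1792160394037 labelled spanning trees.
For each such spanning tree H, let X_H = 1 if all 12 edges of H are present in G. Then P[X_H = 1] = p^{12} = (1/13)^{12} = 1/23298085122481.
By linearity: E[X] = Σ_H E[X_H] = 1792160394037 · p^{12} = 1792160394037 · 1/23298085122481 = 1/13.
Numerically: E[X] ≈ 0.076923.

E[X] = 1792160394037 · (1/13)^{12} = 1/13 ≈ 0.076923.


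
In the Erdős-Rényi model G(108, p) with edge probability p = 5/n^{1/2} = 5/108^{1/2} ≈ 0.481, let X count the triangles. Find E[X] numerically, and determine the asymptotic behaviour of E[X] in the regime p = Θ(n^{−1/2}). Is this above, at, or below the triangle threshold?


Number of potential triangles: C(108, 3) = 204156.
Each occurs with probability p³ ≈ (0.481)³ ≈ 1.11372e-01.
By linearity: E[X] = C(108, 3)·p³ ≈ 204156 · 1.11372e-01 ≈ 22737.176.
Since α = 1/2 < 1, p = c/n^{1/2} ≫ 1/n is above the triangle threshold p ~ 1/n. Asymptotically E[X] ~ (c³/6)·n^{3(1−α)} = (5³/6)·n^{1.5} → ∞; triangles are abundant w.h.p.

E[X] ≈ 22737.176; in regime p = Θ(1/n^{1/2}) E[X] diverges (above the triangle threshold p ~ 1/n).


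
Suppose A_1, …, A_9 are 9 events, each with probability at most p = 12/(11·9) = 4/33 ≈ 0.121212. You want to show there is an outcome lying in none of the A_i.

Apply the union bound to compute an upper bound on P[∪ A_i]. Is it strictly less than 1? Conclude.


Union bound: P[∪_{i=1}^{9} A_i] ≤ Σ_i P[A_i] ≤ 9·p = 9·(4/33) = 12/11.
Numerically: 12/11 ≈ 1.090909.
Is 12/11 < 1? NO.
Since the bound 12/11 is ≥ 1, the union bound is uninformative here; it does NOT by itself certify existence.

9·p = 12/11 ≈ 1.090909; existence NOT certified by the union bound.


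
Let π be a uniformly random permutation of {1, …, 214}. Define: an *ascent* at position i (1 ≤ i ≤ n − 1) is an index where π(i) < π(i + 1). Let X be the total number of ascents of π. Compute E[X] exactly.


Write X = Σ X_I over i = 1, …, 213, with X_I the indicator of one ascent.
There are 213 indicators.
For each fixed i, the pair (π(i), π(i+1)) is a uniformly random ordered pair of distinct values from {1, …, 214}; by symmetry P[π(i) < π(i+1)] = 1/2.
By linearity: E[X] = 213 · (1/2) = (214 − 1) · (1/2) = 213/2 ≈ 106.5000.

E[X] = 213/2 = 106.5000.


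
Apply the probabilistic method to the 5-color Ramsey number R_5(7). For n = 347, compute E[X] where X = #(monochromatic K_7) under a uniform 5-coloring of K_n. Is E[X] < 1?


E[X] = C(347, 7) · 5^{1 − 21} = 113090774900334 · 5^{−20} = 113090774900334/95367431640625.
As a reduced fraction: E[X] = 113090774900334/95367431640625 ≈ 1.186.
Is E[X] < 1? NO.
Since E[X] ≥ 1, the first-moment bound is inconclusive at n = 347; it does NOT by itself certify R_5(7) > 347.

E[X] = 113090774900334/95367431640625 ≈ 1.186; E[X] ≥ 1; first-moment method inconclusive here.


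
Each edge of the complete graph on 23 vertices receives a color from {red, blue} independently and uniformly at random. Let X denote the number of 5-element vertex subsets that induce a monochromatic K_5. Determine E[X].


Let X = Σ_S X_S over the C(23, 5) = 33649 subsets S of size 5, where X_S = 1 if the K_5 on S is monochromatic.
For a fixed S, the K_5 on S has C(5, 2) = 10 edges. P[all 10 edges red] = (1/2)^10, and likewise for blue, so P[monochromatic] = 2·(1/2)^10 = 2^{1 − 10} = 1/512.
Summing: E[X] = C(23, 5) · 2^{1 − 10} = 33649 · 1/512 = 33649/512.
Numerically: E[X] ≈ 65.721.

E[X] = C(23,5)·2^(1−C(5,2)) = 33649/512 ≈ 65.721.


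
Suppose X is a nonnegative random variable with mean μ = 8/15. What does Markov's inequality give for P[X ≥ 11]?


μ = E[X] = 8/15, a = 11.
Markov: P[X ≥ 11] ≤ μ/a = (8/15)/11 = 8/165.
Numerically: ≈ 0.0485.
(Since a = 11 > μ = 0.5333, the bound 8/165 is < 1 and informative.)

P[X ≥ 11] ≤ 8/165 ≈ 0.0485.


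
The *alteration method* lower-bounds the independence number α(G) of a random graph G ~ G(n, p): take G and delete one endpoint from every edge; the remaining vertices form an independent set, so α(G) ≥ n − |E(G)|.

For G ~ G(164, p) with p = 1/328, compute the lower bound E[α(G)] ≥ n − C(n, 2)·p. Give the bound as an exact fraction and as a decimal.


E[|E(G)|] = C(164, 2)·p = 13366 · (1/328) = 163/4.
E[α(G)] ≥ n − E[|E(G)|] = 164 − 163/4 = 493/4.
Numerically: ≈ 123.25000.
(This is only a lower bound; the true E[α(G)] may be larger.)

E[α(G)] ≥ 493/4 ≈ 123.25000.


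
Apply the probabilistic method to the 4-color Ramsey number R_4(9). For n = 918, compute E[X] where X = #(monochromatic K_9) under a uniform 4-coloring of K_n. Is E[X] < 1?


E[X] = C(918, 9) · 4^{1 − 36} = 1226696518272037432620 · 4^{−35} = 1226696518272037432620/1180591620717411303424.
As a reduced fraction: E[X] = 306674129568009358155/295147905179352825856 ≈ 1.0391.
Is E[X] < 1? NO.
Since E[X] ≥ 1, the first-moment bound is inconclusive at n = 918; it does NOT by itself certify R_4(9) > 918.

E[X] = 306674129568009358155/295147905179352825856 ≈ 1.0391; E[X] ≥ 1; first-moment method inconclusive here.


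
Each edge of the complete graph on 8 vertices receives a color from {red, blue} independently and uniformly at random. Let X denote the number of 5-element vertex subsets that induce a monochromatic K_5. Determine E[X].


Let X = Σ_S X_S over the C(8, 5) = 56 subsets S of size 5, where X_S = 1 if the K_5 on S is monochromatic.
For a fixed S, the K_5 on S has C(5, 2) = 10 edges. P[all 10 edges red] = (1/2)^10, and likewise for blue, so P[monochromatic] = 2·(1/2)^10 = 2^{1 − 10} = 1/512.
By linearity: E[X] = C(8, 5) · 2^{1 − 10} = 56 · 1/512 = 7/64.
Numerically: E[X] ≈ 0.109375.

E[X] = C(8,5)·2^(1−C(5,2)) = 7/64 ≈ 0.109375.


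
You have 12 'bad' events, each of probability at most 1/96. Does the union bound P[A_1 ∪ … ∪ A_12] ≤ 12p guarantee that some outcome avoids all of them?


Union bound: P[∪_{i=1}^{12} A_i] ≤ Σ_i P[A_i] ≤ 12·p = 12·(1/96) = 1/8.
Numerically: 1/8 ≈ 0.1250000.
Is 1/8 < 1? YES.
Since P[∪ A_i] ≤ 1/8 < 1, the complement has P[∩ A_i^c] ≥ 1 − 1/8 = 7/8 > 0, so some outcome avoids every A_i.

12·p = 1/8 ≈ 0.1250000; existence CERTIFIED by the union bound.


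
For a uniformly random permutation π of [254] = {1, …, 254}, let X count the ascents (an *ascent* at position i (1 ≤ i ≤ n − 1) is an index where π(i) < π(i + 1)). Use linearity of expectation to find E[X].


Write X = Σ X_I over i = 1, …, 253, with X_I the indicator of one ascent.
There are 253 indicators.
For each fixed i, the pair (π(i), π(i+1)) is a uniformly random ordered pair of distinct values from {1, …, 254}; by symmetry P[π(i) < π(i+1)] = 1/2.
By linearity: E[X] = 253 · (1/2) = (254 − 1) · (1/2) = 253/2 ≈ 126.5000.

E[X] = 253/2 = 126.5000.


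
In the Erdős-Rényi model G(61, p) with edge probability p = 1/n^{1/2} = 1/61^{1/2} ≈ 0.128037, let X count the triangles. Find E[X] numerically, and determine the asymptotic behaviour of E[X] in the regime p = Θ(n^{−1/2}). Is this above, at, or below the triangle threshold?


Number of potential triangles: C(61, 3) = 35990.
Each occurs with probability p³ ≈ (0.128037)³ ≈ 2.09896524e-03.
By linearity: E[X] = C(61, 3)·p³ ≈ 35990 · 2.09896524e-03 ≈ 75.541759.
Since α = 1/2 < 1, p = c/n^{1/2} ≫ 1/n is above the triangle threshold p ~ 1/n. Asymptotically E[X] ~ (c³/6)·n^{3(1−α)} = (1³/6)·n^{1.5} → ∞; triangles are abundant w.h.p.

E[X] ≈ 75.541759; in regime p = Θ(1/n^{1/2}) E[X] diverges (above the triangle threshold p ~ 1/n).


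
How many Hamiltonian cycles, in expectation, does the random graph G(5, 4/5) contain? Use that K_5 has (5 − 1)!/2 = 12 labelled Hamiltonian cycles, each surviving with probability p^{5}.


K_5 has (5 − 1)!/2 = 12 labelled Hamiltonian cycles.
For each such Hamiltonian cycle H, let X_H = 1 if all 5 edges of H are present in G. Then P[X_H = 1] = p^{5} = (4/5)^{5} = 1024/3125.
Summing the indicators: E[X] = Σ_H E[X_H] = 12 · p^{5} = 12 · 1024/3125 = 12288/3125.
Numerically: E[X] ≈ 3.93.

E[X] = 12 · (4/5)^{5} = 12288/3125 ≈ 3.93.


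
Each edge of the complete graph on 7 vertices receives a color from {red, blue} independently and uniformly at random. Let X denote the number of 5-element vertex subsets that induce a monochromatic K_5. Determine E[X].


Let X = Σ_S X_S over the C(7, 5) = 21 subsets S of size 5, where X_S = 1 if the K_5 on S is monochromatic.
For a fixed S, the K_5 on S has C(5, 2) = 10 edges. P[all 10 edges red] = (1/2)^10, and likewise for blue, so P[monochromatic] = 2·(1/2)^10 = 2^{1 − 10} = 1/512.
Summing: E[X] = C(7, 5) · 2^{1 − 10} = 21 · 1/512 = 21/512.
Numerically: E[X] ≈ 0.041.

E[X] = C(7,5)·2^(1−C(5,2)) = 21/512 ≈ 0.041.


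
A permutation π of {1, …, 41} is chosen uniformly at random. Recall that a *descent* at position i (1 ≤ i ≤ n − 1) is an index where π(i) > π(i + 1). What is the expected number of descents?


Write X = Σ X_I over i = 1, …, 40, with X_I the indicator of one descent.
There are 40 indicators.
For each fixed i, the pair (π(i), π(i+1)) is a uniformly random ordered pair of distinct values from {1, …, 41}; by symmetry P[π(i) > π(i+1)] = 1/2.
By linearity: E[X] = 40 · (1/2) = (41 − 1) · (1/2) = 20 ≈ 20.000.

E[X] = 20 = 20.000.


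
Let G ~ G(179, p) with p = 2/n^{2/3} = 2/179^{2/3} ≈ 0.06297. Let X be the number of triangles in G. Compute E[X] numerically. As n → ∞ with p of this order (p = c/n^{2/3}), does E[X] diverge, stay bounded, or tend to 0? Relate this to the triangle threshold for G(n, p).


Number of potential triangles: C(179, 3) = 939929.
Each occurs with probability p³ ≈ (0.06297)³ ≈ 2.496801e-04.
By linearity: E[X] = C(179, 3)·p³ ≈ 939929 · 2.496801e-04 ≈ 234.6816.
Since α = 2/3 < 1, p = c/n^{2/3} ≫ 1/n is above the triangle threshold p ~ 1/n. Asymptotically E[X] ~ (c³/6)·n^{3(1−α)} = (2³/6)·n^{1} → ∞; triangles are abundant w.h.p.

E[X] ≈ 234.6816; in regime p = Θ(1/n^{2/3}) E[X] diverges (above the triangle threshold p ~ 1/n).


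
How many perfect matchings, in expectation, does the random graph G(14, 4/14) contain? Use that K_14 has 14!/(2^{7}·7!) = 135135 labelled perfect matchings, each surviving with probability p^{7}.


K_14 has 14!/(2^{7}·7!) = 135135 labelled perfect matchings.
For each such perfect matching H, let X_H = 1 if all 7 edges of H are present in G. Then P[X_H = 1] = p^{7} = (2/7)^{7} = 128/823543.
Summing the indicators: E[X] = Σ_H E[X_H] = 135135 · p^{7} = 135135 · 128/823543 = 2471040/117649.
Numerically: E[X] ≈ 21.

E[X] = 135135 · (2/7)^{7} = 2471040/117649 ≈ 21.


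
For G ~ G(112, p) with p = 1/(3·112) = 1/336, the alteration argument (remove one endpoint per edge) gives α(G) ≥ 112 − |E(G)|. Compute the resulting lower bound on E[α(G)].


E[|E(G)|] = C(112, 2)·p = 6216 · (1/336) = 37/2.
E[α(G)] ≥ n − E[|E(G)|] = 112 − 37/2 = 187/2.
Numerically: ≈ 93.500000.
(This is only a lower bound; the true E[α(G)] may be larger.)

E[α(G)] ≥ 187/2 ≈ 93.500000.


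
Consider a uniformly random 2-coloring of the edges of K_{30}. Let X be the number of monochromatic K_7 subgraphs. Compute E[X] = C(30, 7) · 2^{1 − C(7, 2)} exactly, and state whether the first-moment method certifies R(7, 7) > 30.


E[X] = C(30, 7) · 2^{1 − 21} = 2035800 · 2^{−20} = 2035800/1048576.
As a reduced fraction: E[X] = 254475/131072 ≈ 1.9415.
Is E[X] < 1? NO.
Since E[X] ≥ 1, the first-moment bound is inconclusive at n = 30; it does NOT by itself certify R(7, 7) > 30.

E[X] = 254475/131072 ≈ 1.9415; E[X] ≥ 1; first-moment method inconclusive here.


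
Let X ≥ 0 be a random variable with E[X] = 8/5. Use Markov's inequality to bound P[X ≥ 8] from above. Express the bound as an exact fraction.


μ = E[X] = 8/5, a = 8.
Markov: P[X ≥ 8] ≤ μ/a = (8/5)/8 = 1/5.
Numerically: ≈ 0.20000.
(Since a = 8 > μ = 1.60000, the bound 1/5 is < 1 and informative.)

P[X ≥ 8] ≤ 1/5 ≈ 0.20000.


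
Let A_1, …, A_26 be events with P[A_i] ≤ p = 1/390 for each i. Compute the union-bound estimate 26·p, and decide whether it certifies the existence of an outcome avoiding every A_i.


Union bound: P[∪_{i=1}^{26} A_i] ≤ Σ_i P[A_i] ≤ 26·p = 26·(1/390) = 1/15.
Numerically: 1/15 ≈ 0.0666667.
Is 1/15 < 1? YES.
Since P[∪ A_i] ≤ 1/15 < 1, the complement has P[∩ A_i^c] ≥ 1 − 1/15 = 14/15 > 0, so some outcome avoids every A_i.

26·p = 1/15 ≈ 0.0666667; existence CERTIFIED by the union bound.


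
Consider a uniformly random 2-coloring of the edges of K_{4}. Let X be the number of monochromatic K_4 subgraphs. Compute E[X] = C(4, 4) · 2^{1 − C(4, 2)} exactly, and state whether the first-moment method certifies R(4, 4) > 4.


E[X] = C(4, 4) · 2^{1 − 6} = 1 · 2^{−5} = 1/32.
As a reduced fraction: E[X] = 1/32 ≈ 0.031250.
Is E[X] < 1? YES.
Since E[X] < 1, there exists a 2-coloring of K_{4} with no monochromatic K_4; hence R(4, 4) > 4.

E[X] = 1/32 ≈ 0.031250; E[X] < 1, so R(4, 4) > 4.


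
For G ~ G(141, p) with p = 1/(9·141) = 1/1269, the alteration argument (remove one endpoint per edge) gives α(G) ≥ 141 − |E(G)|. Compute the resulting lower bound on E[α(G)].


E[|E(G)|] = C(141, 2)·p = 9870 · (1/1269) = 70/9.
E[α(G)] ≥ n − E[|E(G)|] = 141 − 70/9 = 1199/9.
Numerically: ≈ 133.222.
(This is only a lower bound; the true E[α(G)] may be larger.)

E[α(G)] ≥ 1199/9 ≈ 133.222.


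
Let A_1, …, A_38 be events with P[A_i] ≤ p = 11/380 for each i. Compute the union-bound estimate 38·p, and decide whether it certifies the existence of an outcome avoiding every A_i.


Union bound: P[∪_{i=1}^{38} A_i] ≤ Σ_i P[A_i] ≤ 38·p = 38·(11/380) = 11/10.
Numerically: 11/10 ≈ 1.1000.
Is 11/10 < 1? NO.
Since the bound 11/10 is ≥ 1, the union bound is uninformative here; it does NOT by itself certify existence.

38·p = 11/10 ≈ 1.1000; existence NOT certified by the union bound.


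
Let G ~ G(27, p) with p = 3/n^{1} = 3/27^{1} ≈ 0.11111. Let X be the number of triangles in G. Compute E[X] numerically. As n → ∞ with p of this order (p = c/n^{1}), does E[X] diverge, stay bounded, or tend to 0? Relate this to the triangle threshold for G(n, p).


Number of potential triangles: C(27, 3) = 2925.
Each occurs with probability p³ ≈ (0.11111)³ ≈ 1.3717421e-03.
By linearity: E[X] = C(27, 3)·p³ ≈ 2925 · 1.3717421e-03 ≈ 4.01235.
Here α = 1, so p = 3/n is exactly at the triangle threshold p ~ 1/n. Asymptotically E[X] → c³/6 = 3³/6 = 9/2 ≈ 4.50000, a bounded constant. In this regime the triangle count is asymptotically Poisson(c³/6).

E[X] ≈ 4.01235; in regime p = Θ(1/n^{1}) E[X] stays bounded (at the triangle threshold p ~ 1/n).


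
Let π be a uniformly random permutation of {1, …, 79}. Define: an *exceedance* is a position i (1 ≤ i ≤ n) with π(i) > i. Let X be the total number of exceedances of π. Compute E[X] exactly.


Write X = Σ_{i=1}^{79} X_i, where X_i = 1_{π(i) > i}.
For each fixed i, π(i) is uniform over {1, …, 79} (marginal of a uniform permutation), so P[π(i) > i] = (n − i)/n. Summing: Σ_{i=1}^{79} (n − i)/n = (0 + 1 + … + 78)/79 = 79(79 − 1)/(2·79) = (79 − 1)/2.
Hence E[X] = Σ_{i=1}^{79} (79 − i)/79 = 39 ≈ 39.000.

E[X] = 39 = 39.000.


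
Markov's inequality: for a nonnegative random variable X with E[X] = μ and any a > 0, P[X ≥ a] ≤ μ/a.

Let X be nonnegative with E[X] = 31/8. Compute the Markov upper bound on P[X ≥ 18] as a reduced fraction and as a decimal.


μ = E[X] = 31/8, a = 18.
Markov: P[X ≥ 18] ≤ μ/a = (31/8)/18 = 31/144.
Numerically: ≈ 0.215.
(Since a = 18 > μ = 3.875, the bound 31/144 is < 1 and informative.)

P[X ≥ 18] ≤ 31/144 ≈ 0.215.


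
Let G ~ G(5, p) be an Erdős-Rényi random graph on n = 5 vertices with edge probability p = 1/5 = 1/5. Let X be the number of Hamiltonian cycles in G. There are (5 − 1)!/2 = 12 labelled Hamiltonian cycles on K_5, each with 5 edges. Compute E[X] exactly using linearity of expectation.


K_5 has (5 − 1)!/2 = 12 labelled Hamiltonian cycles.
For each such Hamiltonian cycle H, let X_H = 1 if all 5 edges of H are present in G. Then P[X_H = 1] = p^{5} = (1/5)^{5} = 1/3125.
By linearity of expectation: E[X] = Σ_H E[X_H] = 12 · p^{5} = 12 · 1/3125 = 12/3125.
Numerically: E[X] ≈ 0.00384.

E[X] = 12 · (1/5)^{5} = 12/3125 ≈ 0.00384.


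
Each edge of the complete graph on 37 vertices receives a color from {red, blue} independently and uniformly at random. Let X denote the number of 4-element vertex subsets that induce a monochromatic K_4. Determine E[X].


Let X = Σ_S X_S over the C(37, 4) = 66045 subsets S of size 4, where X_S = 1 if the K_4 on S is monochromatic.
For a fixed S, the K_4 on S has C(4, 2) = 6 edges. P[all 6 edges red] = (1/2)^6, and likewise for blue, so P[monochromatic] = 2·(1/2)^6 = 2^{1 − 6} = 1/32.
Summing: E[X] = C(37, 4) · 2^{1 − 6} = 66045 · 1/32 = 66045/32.
Numerically: E[X] ≈ 2063.906250.

E[X] = C(37,4)·2^(1−C(4,2)) = 66045/32 ≈ 2063.906250.


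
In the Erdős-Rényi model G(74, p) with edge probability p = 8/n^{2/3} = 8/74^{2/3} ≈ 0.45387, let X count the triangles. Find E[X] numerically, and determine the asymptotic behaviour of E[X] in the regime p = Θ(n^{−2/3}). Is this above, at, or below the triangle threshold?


Number of potential triangles: C(74, 3) = 64824.
Each occurs with probability p³ ≈ (0.45387)³ ≈ 9.3498904e-02.
By linearity: E[X] = C(74, 3)·p³ ≈ 64824 · 9.3498904e-02 ≈ 6060.97297.
Since α = 2/3 < 1, p = c/n^{2/3} ≫ 1/n is above the triangle threshold p ~ 1/n. Asymptotically E[X] ~ (c³/6)·n^{3(1−α)} = (8³/6)·n^{1} → ∞; triangles are abundant w.h.p.

E[X] ≈ 6060.97297; in regime p = Θ(1/n^{2/3}) E[X] diverges (above the triangle threshold p ~ 1/n).


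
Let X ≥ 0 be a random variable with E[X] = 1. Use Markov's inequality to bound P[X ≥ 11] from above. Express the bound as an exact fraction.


μ = E[X] = 1, a = 11.
Markov: P[X ≥ 11] ≤ μ/a = (1)/11 = 1/11.
Numerically: ≈ 0.09091.
(Since a = 11 > μ = 1.00000, the bound 1/11 is < 1 and informative.)

P[X ≥ 11] ≤ 1/11 ≈ 0.09091.


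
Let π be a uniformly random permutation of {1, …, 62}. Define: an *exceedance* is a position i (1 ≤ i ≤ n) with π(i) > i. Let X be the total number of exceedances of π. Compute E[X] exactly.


Write X = Σ_{i=1}^{62} X_i, where X_i = 1_{π(i) > i}.
For each fixed i, π(i) is uniform over {1, …, 62} (marginal of a uniform permutation), so P[π(i) > i] = (n − i)/n. Summing: Σ_{i=1}^{62} (n − i)/n = (0 + 1 + … + 61)/62 = 62(62 − 1)/(2·62) = (62 − 1)/2.
Hence E[X] = Σ_{i=1}^{62} (62 − i)/62 = 61/2 ≈ 30.5000.

E[X] = 61/2 = 30.5000.


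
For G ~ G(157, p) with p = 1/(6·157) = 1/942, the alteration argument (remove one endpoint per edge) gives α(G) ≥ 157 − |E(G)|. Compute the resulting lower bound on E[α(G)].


E[|E(G)|] = C(157, 2)·p = 12246 · (1/942) = 13.
E[α(G)] ≥ n − E[|E(G)|] = 157 − 13 = 144.
Numerically: ≈ 144.0000.
(This is only a lower bound; the true E[α(G)] may be larger.)

E[α(G)] ≥ 144 ≈ 144.0000.


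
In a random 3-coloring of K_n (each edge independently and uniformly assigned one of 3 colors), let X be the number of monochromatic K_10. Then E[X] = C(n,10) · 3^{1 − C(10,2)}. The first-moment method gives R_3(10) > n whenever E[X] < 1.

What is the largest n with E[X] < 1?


We need C(n, 10) · 3^{1 − 45} < 1, i.e. C(n, 10) < 3^{45 − 1} = 984770902183611232881.
Check values of n near the boundary:
  n = 569: C(569, 10) = 905357721286137524328; 905357721286137524328 < 984770902183611232881? YES
  n = 570: C(570, 10) = 921524823451961408691; 921524823451961408691 < 984770902183611232881? YES
  n = 571: C(571, 10) = 937951290893172842001; 937951290893172842001 < 984770902183611232881? YES
  n = 572: C(572, 10) = 954640815642161682606; 954640815642161682606 < 984770902183611232881? YES
  n = 573: C(573, 10) = 971597135635805762226; 971597135635805762226 < 984770902183611232881? YES
  n = 574: C(574, 10) = 988824035203816502691; 988824035203816502691 < 984770902183611232881? NO
The largest n with C(n, 10) < 984770902183611232881 is n = 573 (where E[X] = 35985079097622435638/36472996377170786403 ≈ 0.986623). Hence R_3(10) > 573, i.e. R_3(10) ≥ 574.

Largest n = 573; hence R_3(10) > 573.


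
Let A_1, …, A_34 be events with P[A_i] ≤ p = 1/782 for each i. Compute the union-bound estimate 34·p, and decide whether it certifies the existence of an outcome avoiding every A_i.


Union bound: P[∪_{i=1}^{34} A_i] ≤ Σ_i P[A_i] ≤ 34·p = 34·(1/782) = 1/23.
Numerically: 1/23 ≈ 0.0434783.
Is 1/23 < 1? YES.
Since P[∪ A_i] ≤ 1/23 < 1, the complement has P[∩ A_i^c] ≥ 1 − 1/23 = 22/23 > 0, so some outcome avoids every A_i.

34·p = 1/23 ≈ 0.0434783; existence CERTIFIED by the union bound.


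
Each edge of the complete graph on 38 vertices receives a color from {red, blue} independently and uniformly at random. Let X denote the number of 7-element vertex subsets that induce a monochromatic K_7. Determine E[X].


Let X = Σ_S X_S over the C(38, 7) = 12620256 subsets S of size 7, where X_S = 1 if the K_7 on S is monochromatic.
For a fixed S, the K_7 on S has C(7, 2) = 21 edges. P[all 21 edges red] = (1/2)^21, and likewise for blue, so P[monochromatic] = 2·(1/2)^21 = 2^{1 − 21} = 1/1048576.
By linearity: E[X] = C(38, 7) · 2^{1 − 21} = 12620256 · 1/1048576 = 394383/32768.
Numerically: E[X] ≈ 12.0356.

E[X] = C(38,7)·2^(1−C(7,2)) = 394383/32768 ≈ 12.0356.
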